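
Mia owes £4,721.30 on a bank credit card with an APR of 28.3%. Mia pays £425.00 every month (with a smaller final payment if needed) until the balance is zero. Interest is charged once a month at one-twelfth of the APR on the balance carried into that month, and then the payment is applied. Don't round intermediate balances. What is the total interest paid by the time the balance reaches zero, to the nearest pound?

£818

Monthly rate r = 28.3%/12 = 2.35833% = 0.0235833.
Payoff takes n = ⌈−ln(1 − rB₀/P)/ln(1+r)⌉ = ⌈13.033⌉ = 14 payments; the last is £14.17.
Total paid = 13·£425.00 + £14.17 = £5,539.17.
Total interest = total paid − principal = £5,539.17 − £4,721.30 = £817.87.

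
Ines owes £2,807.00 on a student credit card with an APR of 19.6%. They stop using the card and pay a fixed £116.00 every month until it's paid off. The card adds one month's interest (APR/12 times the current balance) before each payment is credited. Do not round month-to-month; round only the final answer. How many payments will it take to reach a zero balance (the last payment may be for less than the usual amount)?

Monthly rate r = 19.6%/12 = 1.63333% = 0.0163333.
Recurrence: B ← B·(1+r) − £116.00.
Month 1: interest £45.85; balance after payment £2,736.85.
Month 2: interest £44.70; balance after payment £2,665.55.
Closed form: n = −ln(1 − rB₀/P)/ln(1+r) = −ln(0.60476)/ln(1.01633) ≈ 31.042, so the balance reaches zero during payment 32.

32 months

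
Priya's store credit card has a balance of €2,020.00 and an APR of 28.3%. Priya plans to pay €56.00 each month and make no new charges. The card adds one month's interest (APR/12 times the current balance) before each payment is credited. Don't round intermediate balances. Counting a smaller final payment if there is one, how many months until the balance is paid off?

82 months

Monthly rate r = 28.3%/12 = 2.35833% = 0.0235833.
Recurrence: B ← B·(1+r) − €56.00.
Month 1: interest €47.64; balance after payment €2,011.64.
Month 2: interest €47.44; balance after payment €2,003.08.
Closed form: n = −ln(1 − rB₀/P)/ln(1+r) = −ln(0.14932)/ln(1.02358) ≈ 81.584, so the balance reaches zero during payment 82.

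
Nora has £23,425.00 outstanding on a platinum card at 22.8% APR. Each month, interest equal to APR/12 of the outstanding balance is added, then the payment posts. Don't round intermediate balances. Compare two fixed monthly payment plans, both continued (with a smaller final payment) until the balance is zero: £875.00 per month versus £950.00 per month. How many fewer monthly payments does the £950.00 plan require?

4 fewer payments

Monthly rate r = 22.8%/12 = 1.9% = 0.019.
At £875.00/mo: n = ⌈−ln(1 − rB₀/P)/ln(1+r)⌉ = 38 payments (last £662.04); total interest = total paid − £23,425.00 = £9,612.04.
At £950.00/mo: 34 payments (last £554.06); total interest £8,479.06.
Payments saved = 38 − 34 = 4.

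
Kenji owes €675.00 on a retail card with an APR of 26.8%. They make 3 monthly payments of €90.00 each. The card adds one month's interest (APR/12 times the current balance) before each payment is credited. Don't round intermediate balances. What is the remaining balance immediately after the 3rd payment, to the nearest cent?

€445.17

Monthly rate r = 26.8%/12 = 2.23333% = 0.0223333.
Each month: B ← B·(1+r) − €90.00.
Month 1: interest €15.07; balance after payment €600.08.
Month 2: interest €13.40; balance after payment €523.48.
Month 3: interest €11.69; balance after payment €445.17.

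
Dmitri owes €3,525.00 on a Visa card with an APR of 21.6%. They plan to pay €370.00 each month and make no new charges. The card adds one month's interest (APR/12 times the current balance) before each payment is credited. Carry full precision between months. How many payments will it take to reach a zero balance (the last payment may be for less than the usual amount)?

11 payments

Monthly rate r = 21.6%/12 = 1.8% = 0.018.
Recurrence: B ← B·(1+r) − €370.00.
Month 1: interest €63.45; balance after payment €3,218.45.
Month 2: interest €57.93; balance after payment €2,906.38.
Closed form: n = −ln(1 − rB₀/P)/ln(1+r) = −ln(0.82851)/ln(1.018) ≈ 10.545, so the balance reaches zero during payment 11.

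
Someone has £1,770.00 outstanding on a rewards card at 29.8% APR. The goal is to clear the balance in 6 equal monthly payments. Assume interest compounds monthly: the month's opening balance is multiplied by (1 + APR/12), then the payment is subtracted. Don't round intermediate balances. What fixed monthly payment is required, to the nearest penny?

Monthly rate r = 29.8%/12 = 2.48333% = 0.0248333.
Level-payment amortization: P = B₀·r / (1 − (1+r)^(−n)) = 1770.00·0.0248333 / (1 − 1.02483^(−6)).
Denominator 1 − (1+r)^(−6) = 0.13686139.
P = 43.955 / 0.13686139 ≈ 321.16.

£321.16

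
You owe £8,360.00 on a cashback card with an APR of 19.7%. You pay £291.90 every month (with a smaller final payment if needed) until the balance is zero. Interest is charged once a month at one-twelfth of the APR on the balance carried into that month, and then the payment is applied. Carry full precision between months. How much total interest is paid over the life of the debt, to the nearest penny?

Monthly rate r = 19.7%/12 = 1.64167% = 0.0164167.
Payoff takes n = ⌈−ln(1 − rB₀/P)/ln(1+r)⌉ = ⌈39.009⌉ = 40 payments; the last is £2.75.
Total paid = 39·£291.90 + £2.75 = £11,386.85.
Total interest = total paid − principal = £11,386.85 − £8,360.00 = £3,026.85.

£3,026.85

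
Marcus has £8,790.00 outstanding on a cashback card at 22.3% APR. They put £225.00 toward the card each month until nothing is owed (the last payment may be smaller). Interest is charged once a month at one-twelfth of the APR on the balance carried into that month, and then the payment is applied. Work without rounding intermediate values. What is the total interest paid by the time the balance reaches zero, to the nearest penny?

£7,030.00

Monthly rate r = 22.3%/12 = 1.85833% = 0.0185833.
Payoff takes n = ⌈−ln(1 − rB₀/P)/ln(1+r)⌉ = ⌈70.309⌉ = 71 payments; the last is £70.00.
Total paid = 70·£225.00 + £70.00 = £15,820.00.
Total interest = total paid − principal = £15,820.00 − £8,790.00 = £7,030.00.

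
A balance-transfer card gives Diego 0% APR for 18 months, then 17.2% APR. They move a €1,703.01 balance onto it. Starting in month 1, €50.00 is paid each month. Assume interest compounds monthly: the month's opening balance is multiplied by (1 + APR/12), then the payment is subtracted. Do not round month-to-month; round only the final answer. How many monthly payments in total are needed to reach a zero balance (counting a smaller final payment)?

37 months

Promo months 1–18 at r₀ = 0%/12 = 0; months 19+ at r₁ = 17.2%/12 = 0.0143333.
After month 18 (no interest yet): B = €1,703.01 − 18·€50.00 = €803.01.
Then at r₁ with €50.00/mo: n₂ = −ln(1 − r₁·B/P)/ln(1+r₁) ≈ 18.38 → 19 more payments.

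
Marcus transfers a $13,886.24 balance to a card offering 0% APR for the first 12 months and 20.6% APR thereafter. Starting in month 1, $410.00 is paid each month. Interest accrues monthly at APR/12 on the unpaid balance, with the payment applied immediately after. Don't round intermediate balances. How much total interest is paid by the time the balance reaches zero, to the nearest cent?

$2,371.99

Promo months 1–12 at r₀ = 0%/12 = 0; months 13+ at r₁ = 20.6%/12 = 0.0171667.
After month 12 (no interest yet): B = $13,886.24 − 12·$410.00 = $8,966.24.
Then at r₁ with $410.00/mo: n₂ = −ln(1 − r₁·B/P)/ln(1+r₁) ≈ 27.65 → 28 more payments.
Total paid = 39·$410.00 + $268.23 = $16,258.23; interest = $16,258.23 − $13,886.24 = $2,371.99.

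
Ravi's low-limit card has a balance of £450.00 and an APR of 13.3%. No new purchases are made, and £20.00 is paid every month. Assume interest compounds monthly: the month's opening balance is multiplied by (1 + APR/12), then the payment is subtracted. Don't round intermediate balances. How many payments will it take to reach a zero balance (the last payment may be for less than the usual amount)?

Monthly rate r = 13.3%/12 = 1.10833% = 0.0110833.
Recurrence: B ← B·(1+r) − £20.00.
Month 1: interest £4.99; balance after payment £434.99.
Month 2: interest £4.82; balance after payment £419.81.
Closed form: n = −ln(1 − rB₀/P)/ln(1+r) = −ln(0.75062)/ln(1.01108) ≈ 26.024, so the balance reaches zero during payment 27.

27 months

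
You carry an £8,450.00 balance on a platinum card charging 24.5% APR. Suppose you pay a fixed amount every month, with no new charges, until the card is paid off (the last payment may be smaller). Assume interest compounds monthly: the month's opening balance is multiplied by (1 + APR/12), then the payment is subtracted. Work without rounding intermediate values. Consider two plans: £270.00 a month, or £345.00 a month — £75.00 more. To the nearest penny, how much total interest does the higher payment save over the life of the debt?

£1,775.89

Monthly rate r = 24.5%/12 = 2.04167% = 0.0204167.
At £270.00/mo: n = ⌈−ln(1 − rB₀/P)/ln(1+r)⌉ = 51 payments (last £110.62); total interest = total paid − £8,450.00 = £5,160.62.
At £345.00/mo: 35 payments (last £104.73); total interest £3,384.73.
Interest saved = £5,160.62 − £3,384.73 = £1,775.89.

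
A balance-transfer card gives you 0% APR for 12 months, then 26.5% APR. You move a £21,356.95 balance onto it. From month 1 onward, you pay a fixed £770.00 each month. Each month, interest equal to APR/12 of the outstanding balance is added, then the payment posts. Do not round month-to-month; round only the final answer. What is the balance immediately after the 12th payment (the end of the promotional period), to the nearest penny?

Promo months 1–12 at r₀ = 0%/12 = 0; months 13+ at r₁ = 26.5%/12 = 0.0220833.
After month 12 (no interest yet): B = £21,356.95 − 12·£770.00 = £12,116.95.

£12,116.95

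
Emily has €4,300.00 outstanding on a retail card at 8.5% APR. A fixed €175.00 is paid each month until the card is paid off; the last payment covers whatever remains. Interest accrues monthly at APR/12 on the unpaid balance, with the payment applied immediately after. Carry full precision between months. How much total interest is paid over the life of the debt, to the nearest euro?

Monthly rate r = 8.5%/12 = 0.708333% = 0.00708333.
Payoff takes n = ⌈−ln(1 − rB₀/P)/ln(1+r)⌉ = ⌈27.091⌉ = 28 payments; the last is €15.98.
Total paid = 27·€175.00 + €15.98 = €4,740.98.
Total interest = total paid − principal = €4,740.98 − €4,300.00 = €440.98.

€441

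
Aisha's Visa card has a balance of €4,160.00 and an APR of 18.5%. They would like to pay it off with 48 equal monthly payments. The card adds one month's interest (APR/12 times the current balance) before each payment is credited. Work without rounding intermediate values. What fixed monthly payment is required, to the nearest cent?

Monthly rate r = 18.5%/12 = 1.54167% = 0.0154167.
Level-payment amortization: P = B₀·r / (1 − (1+r)^(−n)) = 4160.00·0.0154167 / (1 − 1.01542^(−48)).
Denominator 1 − (1+r)^(−48) = 0.52018458.
P = 64.1333 / 0.52018458 ≈ 123.29.

€123.29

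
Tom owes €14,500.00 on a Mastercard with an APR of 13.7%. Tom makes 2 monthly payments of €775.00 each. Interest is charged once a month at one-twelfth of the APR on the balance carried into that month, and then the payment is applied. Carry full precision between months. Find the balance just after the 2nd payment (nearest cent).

Monthly rate r = 13.7%/12 = 1.14167% = 0.0114167.
Each month: B ← B·(1+r) − €775.00.
Month 1: interest €165.54; balance after payment €13,890.54.
Month 2: interest €158.58; balance after payment €13,274.13.

€13,274.13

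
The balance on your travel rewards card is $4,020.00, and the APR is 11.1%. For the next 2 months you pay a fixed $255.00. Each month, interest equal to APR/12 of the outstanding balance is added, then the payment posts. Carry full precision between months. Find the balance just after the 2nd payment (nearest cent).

Monthly rate r = 11.1%/12 = 0.925% = 0.00925.
Each month: B ← B·(1+r) − $255.00.
Month 1: interest $37.18; balance after payment $3,802.18.
Month 2: interest $35.17; balance after payment $3,582.36.

$3,582.36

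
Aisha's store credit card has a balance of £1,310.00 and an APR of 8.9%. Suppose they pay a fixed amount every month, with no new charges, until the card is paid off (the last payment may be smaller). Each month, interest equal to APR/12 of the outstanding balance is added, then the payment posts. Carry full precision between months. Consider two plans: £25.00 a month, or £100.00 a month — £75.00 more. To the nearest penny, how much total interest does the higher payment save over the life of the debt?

Monthly rate r = 8.9%/12 = 0.741667% = 0.00741667.
At £25.00/mo: n = ⌈−ln(1 − rB₀/P)/ln(1+r)⌉ = 67 payments (last £14.79); total interest = total paid − £1,310.00 = £354.79.
At £100.00/mo: 14 payments (last £83.24); total interest £73.24.
Interest saved = £354.79 − £73.24 = £281.55.

£281.55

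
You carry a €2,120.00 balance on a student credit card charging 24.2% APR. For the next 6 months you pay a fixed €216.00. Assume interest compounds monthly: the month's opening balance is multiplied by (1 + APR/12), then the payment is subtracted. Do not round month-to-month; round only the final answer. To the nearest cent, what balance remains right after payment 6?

€1,026.68

Monthly rate r = 24.2%/12 = 2.01667% = 0.0201667.
Each month: B ← B·(1+r) − €216.00.
Month 1: interest €42.75; balance after payment €1,946.75.
Month 2: interest €39.26; balance after payment €1,770.01.
Month 3: interest €35.70; balance after payment €1,589.71.
Month 4: interest €32.06; balance after payment €1,405.77.
Month 5: interest €28.35; balance after payment €1,218.12.
Month 6: interest €24.57; balance after payment €1,026.68.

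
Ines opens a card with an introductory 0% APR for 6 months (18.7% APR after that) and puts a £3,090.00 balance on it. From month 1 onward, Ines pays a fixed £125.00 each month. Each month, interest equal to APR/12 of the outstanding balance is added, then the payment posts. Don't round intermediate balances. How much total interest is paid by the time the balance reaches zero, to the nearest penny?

Promo months 1–6 at r₀ = 0%/12 = 0; months 7+ at r₁ = 18.7%/12 = 0.0155833.
After month 6 (no interest yet): B = £3,090.00 − 6·£125.00 = £2,340.00.
Then at r₁ with £125.00/mo: n₂ = −ln(1 − r₁·B/P)/ln(1+r₁) ≈ 22.31 → 23 more payments.
Total paid = 28·£125.00 + £38.41 = £3,538.41; interest = £3,538.41 − £3,090.00 = £448.41.

£448.41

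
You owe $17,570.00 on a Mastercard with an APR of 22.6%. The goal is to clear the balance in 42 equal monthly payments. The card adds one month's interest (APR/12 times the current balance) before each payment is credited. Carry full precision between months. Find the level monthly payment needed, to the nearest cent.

Monthly rate r = 22.6%/12 = 1.88333% = 0.0188333.
Level-payment amortization: P = B₀·r / (1 − (1+r)^(−n)) = 17570.00·0.0188333 / (1 − 1.01883^(−42)).
Denominator 1 − (1+r)^(−42) = 0.543261214.
P = 330.902 / 0.543261214 ≈ 609.10.

$609.10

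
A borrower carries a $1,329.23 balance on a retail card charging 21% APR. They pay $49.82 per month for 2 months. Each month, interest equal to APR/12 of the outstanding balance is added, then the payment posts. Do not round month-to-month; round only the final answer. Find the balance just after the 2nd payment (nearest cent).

Monthly rate r = 21%/12 = 1.75% = 0.0175.
Each month: B ← B·(1+r) − $49.82.
Month 1: interest $23.26; balance after payment $1,302.67.
Month 2: interest $22.80; balance after payment $1,275.65.

$1,275.65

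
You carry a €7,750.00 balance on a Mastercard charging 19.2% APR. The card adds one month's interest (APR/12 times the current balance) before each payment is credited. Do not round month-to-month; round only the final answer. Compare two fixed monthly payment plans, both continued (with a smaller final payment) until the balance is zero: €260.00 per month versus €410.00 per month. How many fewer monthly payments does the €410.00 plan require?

Monthly rate r = 19.2%/12 = 1.6% = 0.016.
At €260.00/mo: n = ⌈−ln(1 − rB₀/P)/ln(1+r)⌉ = 41 payments (last €214.75); total interest = total paid − €7,750.00 = €2,864.75.
At €410.00/mo: 23 payments (last €283.57); total interest €1,553.57.
Payments saved = 41 − 23 = 18.

18 fewer payments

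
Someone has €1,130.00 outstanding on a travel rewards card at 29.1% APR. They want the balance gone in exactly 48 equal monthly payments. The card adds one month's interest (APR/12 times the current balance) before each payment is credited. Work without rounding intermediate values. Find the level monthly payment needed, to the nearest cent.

€40.10

Monthly rate r = 29.1%/12 = 2.425% = 0.02425.
Level-payment amortization: P = B₀·r / (1 − (1+r)^(−n)) = 1130.00·0.02425 / (1 − 1.02425^(−48)).
Denominator 1 − (1+r)^(−48) = 0.683398248.
P = 27.4025 / 0.683398248 ≈ 40.10.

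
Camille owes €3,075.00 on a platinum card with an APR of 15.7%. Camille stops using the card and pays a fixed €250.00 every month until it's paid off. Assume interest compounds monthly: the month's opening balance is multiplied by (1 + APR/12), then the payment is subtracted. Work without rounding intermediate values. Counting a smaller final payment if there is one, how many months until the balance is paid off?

Monthly rate r = 15.7%/12 = 1.30833% = 0.0130833.
Recurrence: B ← B·(1+r) − €250.00.
Month 1: interest €40.23; balance after payment €2,865.23.
Month 2: interest €37.49; balance after payment €2,652.72.
Closed form: n = −ln(1 − rB₀/P)/ln(1+r) = −ln(0.83908)/ln(1.01308) ≈ 13.498, so the balance reaches zero during payment 14.

14 months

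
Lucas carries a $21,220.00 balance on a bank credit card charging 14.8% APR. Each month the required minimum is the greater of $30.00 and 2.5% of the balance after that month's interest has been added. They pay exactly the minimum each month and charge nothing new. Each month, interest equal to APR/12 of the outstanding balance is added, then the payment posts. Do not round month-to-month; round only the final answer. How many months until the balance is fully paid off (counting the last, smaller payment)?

276 months

Monthly rate r = 14.8%/12 = 1.23333% = 0.0123333.
While 2.5% of the post-interest balance exceeds $30.00, each month B ← (B·(1+r))·(1 − 0.025), i.e. B shrinks by the factor (1+r)·0.975 = 0.98702.
This holds for months 1–221. Entering month 222 the balance is $1,183.77; 2.5% of the post-interest balance is now below $30.00, so the flat $30.00 minimum applies from here.
From month 222 a fixed $30.00 at rate r clears $1,183.77 in 55 more payments. Total: 221 + 55 = 276 months.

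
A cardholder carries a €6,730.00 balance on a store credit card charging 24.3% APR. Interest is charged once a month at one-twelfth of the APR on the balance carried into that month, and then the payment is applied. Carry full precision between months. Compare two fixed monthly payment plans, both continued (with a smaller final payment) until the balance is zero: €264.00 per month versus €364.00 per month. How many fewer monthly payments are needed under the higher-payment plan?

Monthly rate r = 24.3%/12 = 2.025% = 0.02025.
At €264.00/mo: n = ⌈−ln(1 − rB₀/P)/ln(1+r)⌉ = 37 payments (last €58.55); total interest = total paid − €6,730.00 = €2,832.55.
At €364.00/mo: 24 payments (last €145.24); total interest €1,787.24.
Payments saved = 37 − 24 = 13.

13 fewer payments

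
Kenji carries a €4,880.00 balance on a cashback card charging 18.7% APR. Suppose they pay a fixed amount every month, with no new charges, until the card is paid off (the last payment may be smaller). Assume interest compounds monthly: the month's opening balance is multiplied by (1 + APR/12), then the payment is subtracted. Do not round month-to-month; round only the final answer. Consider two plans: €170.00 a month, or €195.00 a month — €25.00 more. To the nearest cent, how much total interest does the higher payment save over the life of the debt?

Monthly rate r = 18.7%/12 = 1.55833% = 0.0155833.
At €170.00/mo: n = ⌈−ln(1 − rB₀/P)/ln(1+r)⌉ = 39 payments (last €59.67); total interest = total paid − €4,880.00 = €1,639.67.
At €195.00/mo: 32 payments (last €188.08); total interest €1,353.08.
Interest saved = €1,639.67 − €1,353.08 = €286.59.

€286.59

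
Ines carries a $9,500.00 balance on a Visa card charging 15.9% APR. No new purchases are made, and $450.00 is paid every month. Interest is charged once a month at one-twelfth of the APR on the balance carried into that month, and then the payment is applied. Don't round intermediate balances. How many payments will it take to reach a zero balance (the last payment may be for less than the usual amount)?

25 payments

Monthly rate r = 15.9%/12 = 1.325% = 0.01325.
Recurrence: B ← B·(1+r) − $450.00.
Month 1: interest $125.88; balance after payment $9,175.88.
Month 2: interest $121.58; balance after payment $8,847.46.
Closed form: n = −ln(1 − rB₀/P)/ln(1+r) = −ln(0.72028)/ln(1.01325) ≈ 24.927, so the balance reaches zero during payment 25.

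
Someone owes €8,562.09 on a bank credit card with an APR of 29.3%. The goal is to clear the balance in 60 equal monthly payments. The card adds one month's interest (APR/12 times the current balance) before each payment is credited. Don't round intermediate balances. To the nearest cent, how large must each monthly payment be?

Monthly rate r = 29.3%/12 = 2.44167% = 0.0244167.
Level-payment amortization: P = B₀·r / (1 − (1+r)^(−n)) = 8562.09·0.0244167 / (1 − 1.02442^(−60)).
Denominator 1 − (1+r)^(−60) = 0.764819199.
P = 209.058 / 0.764819199 ≈ 273.34.

€273.34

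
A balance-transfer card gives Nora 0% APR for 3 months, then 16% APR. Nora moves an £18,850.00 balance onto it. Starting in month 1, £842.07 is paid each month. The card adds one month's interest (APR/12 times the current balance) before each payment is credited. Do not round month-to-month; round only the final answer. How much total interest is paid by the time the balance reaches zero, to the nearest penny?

Promo months 1–3 at r₀ = 0%/12 = 0; months 4+ at r₁ = 16%/12 = 0.0133333.
After month 3 (no interest yet): B = £18,850.00 − 3·£842.07 = £16,323.79.
Then at r₁ with £842.07/mo: n₂ = −ln(1 − r₁·B/P)/ln(1+r₁) ≈ 22.58 → 23 more payments.
Total paid = 25·£842.07 + £487.44 = £21,539.19; interest = £21,539.19 − £18,850.00 = £2,689.19.

£2,689.19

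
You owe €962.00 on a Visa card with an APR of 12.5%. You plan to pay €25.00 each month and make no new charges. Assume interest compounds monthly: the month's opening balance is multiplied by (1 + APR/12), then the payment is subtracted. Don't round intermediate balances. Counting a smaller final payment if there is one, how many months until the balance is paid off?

50 payments

Monthly rate r = 12.5%/12 = 1.04167% = 0.0104167.
Recurrence: B ← B·(1+r) − €25.00.
Month 1: interest €10.02; balance after payment €947.02.
Month 2: interest €9.86; balance after payment €931.89.
Closed form: n = −ln(1 − rB₀/P)/ln(1+r) = −ln(0.59917)/ln(1.01042) ≈ 49.428, so the balance reaches zero during payment 50.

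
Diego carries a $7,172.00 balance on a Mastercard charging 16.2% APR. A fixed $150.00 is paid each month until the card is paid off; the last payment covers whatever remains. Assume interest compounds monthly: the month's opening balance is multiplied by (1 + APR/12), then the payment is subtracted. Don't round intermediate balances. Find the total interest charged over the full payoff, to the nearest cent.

Monthly rate r = 16.2%/12 = 1.35% = 0.0135.
Payoff takes n = ⌈−ln(1 − rB₀/P)/ln(1+r)⌉ = ⌈77.331⌉ = 78 payments; the last is $49.94.
Total paid = 77·$150.00 + $49.94 = $11,599.94.
Total interest = total paid − principal = $11,599.94 − $7,172.00 = $4,427.94.

$4,427.94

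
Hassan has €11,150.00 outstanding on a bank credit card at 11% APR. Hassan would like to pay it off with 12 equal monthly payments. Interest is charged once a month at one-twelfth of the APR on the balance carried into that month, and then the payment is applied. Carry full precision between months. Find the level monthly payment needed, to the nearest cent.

Monthly rate r = 11%/12 = 0.916667% = 0.00916667.
Level-payment amortization: P = B₀·r / (1 − (1+r)^(−n)) = 11150.00·0.00916667 / (1 − 1.00917^(−12)).
Denominator 1 − (1+r)^(−12) = 0.103716844.
P = 102.208 / 0.103716844 ≈ 985.46.

€985.46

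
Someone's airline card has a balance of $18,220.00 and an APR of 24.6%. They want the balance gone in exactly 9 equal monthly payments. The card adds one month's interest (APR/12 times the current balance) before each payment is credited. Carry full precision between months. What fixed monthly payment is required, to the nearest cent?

$2,237.56

Monthly rate r = 24.6%/12 = 2.05% = 0.0205.
Level-payment amortization: P = B₀·r / (1 − (1+r)^(−n)) = 18220.00·0.0205 / (1 − 1.0205^(−9)).
Denominator 1 − (1+r)^(−9) = 0.16692727.
P = 373.51 / 0.16692727 ≈ 2237.56.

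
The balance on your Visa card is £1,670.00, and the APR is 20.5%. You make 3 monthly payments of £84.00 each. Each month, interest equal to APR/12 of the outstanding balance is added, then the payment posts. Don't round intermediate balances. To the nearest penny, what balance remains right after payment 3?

£1,500.73

Monthly rate r = 20.5%/12 = 1.70833% = 0.0170833.
Each month: B ← B·(1+r) − £84.00.
Month 1: interest £28.53; balance after payment £1,614.53.
Month 2: interest £27.58; balance after payment £1,558.11.
Month 3: interest £26.62; balance after payment £1,500.73.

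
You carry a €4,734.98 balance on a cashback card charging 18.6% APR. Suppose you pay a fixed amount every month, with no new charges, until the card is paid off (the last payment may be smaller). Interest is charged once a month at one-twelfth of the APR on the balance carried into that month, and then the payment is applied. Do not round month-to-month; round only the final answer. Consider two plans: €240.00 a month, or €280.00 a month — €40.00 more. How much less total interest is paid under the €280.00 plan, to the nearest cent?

€161.75

Monthly rate r = 18.6%/12 = 1.55% = 0.0155.
At €240.00/mo: n = ⌈−ln(1 − rB₀/P)/ln(1+r)⌉ = 24 payments (last €175.61); total interest = total paid − €4,734.98 = €960.63.
At €280.00/mo: 20 payments (last €213.86); total interest €798.88.
Interest saved = €960.63 − €798.88 = €161.75.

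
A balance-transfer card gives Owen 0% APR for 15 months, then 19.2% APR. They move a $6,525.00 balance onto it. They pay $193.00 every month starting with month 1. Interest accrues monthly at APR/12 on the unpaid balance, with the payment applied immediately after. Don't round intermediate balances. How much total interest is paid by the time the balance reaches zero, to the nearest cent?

$723.31

Promo months 1–15 at r₀ = 0%/12 = 0; months 16+ at r₁ = 19.2%/12 = 0.016.
After month 15 (no interest yet): B = $6,525.00 − 15·$193.00 = $3,630.00.
Then at r₁ with $193.00/mo: n₂ = −ln(1 − r₁·B/P)/ln(1+r₁) ≈ 22.55 → 23 more payments.
Total paid = 37·$193.00 + $107.31 = $7,248.31; interest = $7,248.31 − $6,525.00 = $723.31.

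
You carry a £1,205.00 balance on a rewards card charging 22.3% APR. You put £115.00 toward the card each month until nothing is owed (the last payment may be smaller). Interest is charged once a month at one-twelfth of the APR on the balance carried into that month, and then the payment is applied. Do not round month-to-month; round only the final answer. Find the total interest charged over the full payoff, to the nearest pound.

£148

Monthly rate r = 22.3%/12 = 1.85833% = 0.0185833.
Payoff takes n = ⌈−ln(1 − rB₀/P)/ln(1+r)⌉ = ⌈11.762⌉ = 12 payments; the last is £87.79.
Total paid = 11·£115.00 + £87.79 = £1,352.79.
Total interest = total paid − principal = £1,352.79 − £1,205.00 = £147.79.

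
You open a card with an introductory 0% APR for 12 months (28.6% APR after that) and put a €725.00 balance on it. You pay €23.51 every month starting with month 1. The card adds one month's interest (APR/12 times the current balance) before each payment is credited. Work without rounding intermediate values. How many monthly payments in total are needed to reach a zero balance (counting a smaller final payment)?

Promo months 1–12 at r₀ = 0%/12 = 0; months 13+ at r₁ = 28.6%/12 = 0.0238333.
After month 12 (no interest yet): B = €725.00 − 12·€23.51 = €442.88.
Then at r₁ with €23.51/mo: n₂ = −ln(1 − r₁·B/P)/ln(1+r₁) ≈ 25.30 → 26 more payments.

38 payments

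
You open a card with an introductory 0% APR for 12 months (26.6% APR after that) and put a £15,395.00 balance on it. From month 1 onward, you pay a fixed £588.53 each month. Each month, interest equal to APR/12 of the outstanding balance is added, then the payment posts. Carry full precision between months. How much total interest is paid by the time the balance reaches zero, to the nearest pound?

£1,779

Promo months 1–12 at r₀ = 0%/12 = 0; months 13+ at r₁ = 26.6%/12 = 0.0221667.
After month 12 (no interest yet): B = £15,395.00 − 12·£588.53 = £8,332.64.
Then at r₁ with £588.53/mo: n₂ = −ln(1 − r₁·B/P)/ln(1+r₁) ≈ 17.18 → 18 more payments.
Total paid = 29·£588.53 + £106.54 = £17,173.91; interest = £17,173.91 − £15,395.00 = £1,778.91.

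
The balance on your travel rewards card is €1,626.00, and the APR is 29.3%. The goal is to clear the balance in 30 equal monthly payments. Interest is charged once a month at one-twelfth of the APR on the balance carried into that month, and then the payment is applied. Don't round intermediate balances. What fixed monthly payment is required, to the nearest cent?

€77.08

Monthly rate r = 29.3%/12 = 2.44167% = 0.0244167.
Level-payment amortization: P = B₀·r / (1 − (1+r)^(−n)) = 1626.00·0.0244167 / (1 − 1.02442^(−30)).
Denominator 1 − (1+r)^(−30) = 0.515045568.
P = 39.7015 / 0.515045568 ≈ 77.08.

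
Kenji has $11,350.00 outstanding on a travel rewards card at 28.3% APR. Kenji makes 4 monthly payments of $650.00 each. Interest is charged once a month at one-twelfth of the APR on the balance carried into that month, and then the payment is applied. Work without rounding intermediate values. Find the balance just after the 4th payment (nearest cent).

$9,765.73

Monthly rate r = 28.3%/12 = 2.35833% = 0.0235833.
Each month: B ← B·(1+r) − $650.00.
Month 1: interest $267.67; balance after payment $10,967.67.
Month 2: interest $258.65; balance after payment $10,576.33.
Month 3: interest $249.42; balance after payment $10,175.75.
Month 4: interest $239.98; balance after payment $9,765.73.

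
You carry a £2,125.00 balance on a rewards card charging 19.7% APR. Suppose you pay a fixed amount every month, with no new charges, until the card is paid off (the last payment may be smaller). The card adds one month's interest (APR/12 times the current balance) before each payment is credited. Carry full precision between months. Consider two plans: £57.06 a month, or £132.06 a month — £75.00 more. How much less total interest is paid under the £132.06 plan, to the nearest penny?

Monthly rate r = 19.7%/12 = 1.64167% = 0.0164167.
At £57.06/mo: n = ⌈−ln(1 − rB₀/P)/ln(1+r)⌉ = 59 payments (last £2.55); total interest = total paid − £2,125.00 = £1,187.03.
At £132.06/mo: 19 payments (last £110.82); total interest £362.90.
Interest saved = £1,187.03 − £362.90 = £824.13.

£824.13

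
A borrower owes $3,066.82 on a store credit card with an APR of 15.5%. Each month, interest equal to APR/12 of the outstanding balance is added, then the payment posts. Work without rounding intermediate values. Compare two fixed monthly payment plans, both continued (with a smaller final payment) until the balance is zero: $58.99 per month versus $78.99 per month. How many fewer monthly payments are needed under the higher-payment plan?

Monthly rate r = 15.5%/12 = 1.29167% = 0.0129167.
At $58.99/mo: n = ⌈−ln(1 − rB₀/P)/ln(1+r)⌉ = 87 payments (last $44.04); total interest = total paid − $3,066.82 = $2,050.36.
At $78.99/mo: 55 payments (last $19.22); total interest $1,217.86.
Payments saved = 87 − 55 = 32.

32 fewer payments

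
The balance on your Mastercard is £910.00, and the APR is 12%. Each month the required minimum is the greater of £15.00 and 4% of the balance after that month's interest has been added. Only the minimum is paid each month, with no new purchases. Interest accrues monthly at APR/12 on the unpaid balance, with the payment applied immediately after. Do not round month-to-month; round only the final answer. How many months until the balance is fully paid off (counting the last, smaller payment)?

Monthly rate r = 12%/12 = 1% = 0.01.
While 4% of the post-interest balance exceeds £15.00, each month B ← (B·(1+r))·(1 − 0.04), i.e. B shrinks by the factor (1+r)·0.96 = 0.9696.
This holds for months 1–30. Entering month 31 the balance is £360.43; 4% of the post-interest balance is now below £15.00, so the flat £15.00 minimum applies from here.
From month 31 a fixed £15.00 at rate r clears £360.43 in 28 more payments. Total: 30 + 28 = 58 months.

58 months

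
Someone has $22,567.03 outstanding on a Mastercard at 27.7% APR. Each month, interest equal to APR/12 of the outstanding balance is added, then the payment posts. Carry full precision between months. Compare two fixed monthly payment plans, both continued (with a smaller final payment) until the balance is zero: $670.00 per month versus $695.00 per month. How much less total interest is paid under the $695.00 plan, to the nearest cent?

$1,958.70

Monthly rate r = 27.7%/12 = 2.30833% = 0.0230833.
At $670.00/mo: n = ⌈−ln(1 − rB₀/P)/ln(1+r)⌉ = 66 payments (last $571.95); total interest = total paid − $22,567.03 = $21,554.92.
At $695.00/mo: 61 payments (last $463.25); total interest $19,596.22.
Interest saved = $21,554.92 − $19,596.22 = $1,958.70.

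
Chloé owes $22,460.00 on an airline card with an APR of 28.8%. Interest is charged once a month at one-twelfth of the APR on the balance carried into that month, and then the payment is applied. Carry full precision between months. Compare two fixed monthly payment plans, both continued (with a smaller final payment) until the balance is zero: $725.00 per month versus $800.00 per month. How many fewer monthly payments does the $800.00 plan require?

Monthly rate r = 28.8%/12 = 2.4% = 0.024.
At $725.00/mo: n = ⌈−ln(1 − rB₀/P)/ln(1+r)⌉ = 58 payments (last $270.96); total interest = total paid − $22,460.00 = $19,135.96.
At $800.00/mo: 48 payments (last $189.52); total interest $15,329.52.
Payments saved = 58 − 48 = 10.

10 fewer payments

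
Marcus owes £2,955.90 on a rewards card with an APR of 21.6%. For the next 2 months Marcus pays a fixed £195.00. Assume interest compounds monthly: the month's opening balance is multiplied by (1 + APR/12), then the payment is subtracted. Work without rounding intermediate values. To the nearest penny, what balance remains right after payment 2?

Monthly rate r = 21.6%/12 = 1.8% = 0.018.
Each month: B ← B·(1+r) − £195.00.
Month 1: interest £53.21; balance after payment £2,814.11.
Month 2: interest £50.65; balance after payment £2,669.76.

£2,669.76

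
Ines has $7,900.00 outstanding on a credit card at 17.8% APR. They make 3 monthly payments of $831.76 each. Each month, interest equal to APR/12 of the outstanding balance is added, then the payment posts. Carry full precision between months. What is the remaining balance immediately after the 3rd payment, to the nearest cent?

$5,724.31

Monthly rate r = 17.8%/12 = 1.48333% = 0.0148333.
Each month: B ← B·(1+r) − $831.76.
Month 1: interest $117.18; balance after payment $7,185.42.
Month 2: interest $106.58; balance after payment $6,460.25.
Month 3: interest $95.83; balance after payment $5,724.31.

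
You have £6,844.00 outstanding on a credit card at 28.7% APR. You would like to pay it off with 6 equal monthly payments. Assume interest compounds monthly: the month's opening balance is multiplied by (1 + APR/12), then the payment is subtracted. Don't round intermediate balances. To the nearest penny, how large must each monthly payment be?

Monthly rate r = 28.7%/12 = 2.39167% = 0.0239167.
Level-payment amortization: P = B₀·r / (1 − (1+r)^(−n)) = 6844.00·0.0239167 / (1 − 1.02392^(−6)).
Denominator 1 − (1+r)^(−6) = 0.132214625.
P = 163.686 / 0.132214625 ≈ 1238.03.

£1,238.03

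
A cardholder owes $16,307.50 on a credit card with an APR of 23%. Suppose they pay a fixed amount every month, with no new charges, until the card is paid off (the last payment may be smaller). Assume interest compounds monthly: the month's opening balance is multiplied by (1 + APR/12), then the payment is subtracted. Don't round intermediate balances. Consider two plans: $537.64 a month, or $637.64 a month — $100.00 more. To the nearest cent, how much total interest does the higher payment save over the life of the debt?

Monthly rate r = 23%/12 = 1.91667% = 0.0191667.
At $537.64/mo: n = ⌈−ln(1 − rB₀/P)/ln(1+r)⌉ = 46 payments (last $464.93); total interest = total paid − $16,307.50 = $8,351.23.
At $637.64/mo: 36 payments (last $311.12); total interest $6,321.02.
Interest saved = $8,351.23 − $6,321.02 = $2,030.21.

$2,030.21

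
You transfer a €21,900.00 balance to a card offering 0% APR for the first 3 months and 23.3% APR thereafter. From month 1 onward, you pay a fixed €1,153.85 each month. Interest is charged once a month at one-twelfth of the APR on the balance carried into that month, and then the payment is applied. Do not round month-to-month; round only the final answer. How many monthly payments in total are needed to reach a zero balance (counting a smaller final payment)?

Promo months 1–3 at r₀ = 0%/12 = 0; months 4+ at r₁ = 23.3%/12 = 0.0194167.
After month 3 (no interest yet): B = €21,900.00 − 3·€1,153.85 = €18,438.45.
Then at r₁ with €1,153.85/mo: n₂ = −ln(1 − r₁·B/P)/ln(1+r₁) ≈ 19.32 → 20 more payments.

23 months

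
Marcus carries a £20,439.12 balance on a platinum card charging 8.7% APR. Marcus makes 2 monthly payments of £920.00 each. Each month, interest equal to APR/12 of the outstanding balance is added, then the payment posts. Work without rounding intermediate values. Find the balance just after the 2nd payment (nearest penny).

Monthly rate r = 8.7%/12 = 0.725% = 0.00725.
Each month: B ← B·(1+r) − £920.00.
Month 1: interest £148.18; balance after payment £19,667.30.
Month 2: interest £142.59; balance after payment £18,889.89.

£18,889.89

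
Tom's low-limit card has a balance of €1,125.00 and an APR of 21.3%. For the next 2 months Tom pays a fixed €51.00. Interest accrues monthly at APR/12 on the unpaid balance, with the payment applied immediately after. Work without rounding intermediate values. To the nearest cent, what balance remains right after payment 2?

Monthly rate r = 21.3%/12 = 1.775% = 0.01775.
Each month: B ← B·(1+r) − €51.00.
Month 1: interest €19.97; balance after payment €1,093.97.
Month 2: interest €19.42; balance after payment €1,062.39.

€1,062.39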